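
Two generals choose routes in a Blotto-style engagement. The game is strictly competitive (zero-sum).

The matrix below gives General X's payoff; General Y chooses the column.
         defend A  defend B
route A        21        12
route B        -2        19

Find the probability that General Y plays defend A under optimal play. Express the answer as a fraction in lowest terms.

Row minima are 12 and -2, so General X's maximin is 12; column maxima are 21 and 19, so General Y's minimax is 19. These differ, so the equilibrium is in mixed strategies.
Let General Y play defend A with probability q. General X is indifferent when 21q + 12(1−q) = −2q + 19(1−q), giving q = 7/30.

7/30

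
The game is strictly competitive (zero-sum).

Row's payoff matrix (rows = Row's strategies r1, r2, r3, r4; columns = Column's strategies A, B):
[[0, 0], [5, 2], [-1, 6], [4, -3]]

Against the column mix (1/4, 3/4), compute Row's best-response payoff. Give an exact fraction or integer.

r1: (0)·(1/4) + (0)·(3/4) = 0.
r2: (5)·(1/4) + (2)·(3/4) = 11/4.
r3: (-1)·(1/4) + (6)·(3/4) = 17/4.
r4: (4)·(1/4) + (-3)·(3/4) = -5/4.
The best pure response is r3 with expected payoff 17/4.

17/4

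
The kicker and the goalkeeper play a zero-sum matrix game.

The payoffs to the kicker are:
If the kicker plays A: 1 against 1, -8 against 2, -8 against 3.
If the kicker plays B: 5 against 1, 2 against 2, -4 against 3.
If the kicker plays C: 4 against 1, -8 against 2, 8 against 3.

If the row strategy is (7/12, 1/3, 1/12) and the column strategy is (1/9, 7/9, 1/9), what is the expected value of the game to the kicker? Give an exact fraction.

-425/108

Against (1/9, 7/9, 1/9), each row's expected payoff is A: -7; B: 5/3; C: -44/9.
Taking the (7/12, 1/3, 1/12)-weighted average: (7/12)·(-7) + (1/3)·(5/3) + (1/12)·(-44/9) = -425/108.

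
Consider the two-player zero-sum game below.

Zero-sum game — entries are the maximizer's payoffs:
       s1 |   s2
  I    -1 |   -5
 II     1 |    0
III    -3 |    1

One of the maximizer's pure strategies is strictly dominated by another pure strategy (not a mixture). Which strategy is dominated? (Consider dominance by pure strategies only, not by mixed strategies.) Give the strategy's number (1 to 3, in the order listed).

1

Compare I with II: 1 > -1, 0 > -5.
So II strictly dominates I for the maximizer; I is strictly dominated.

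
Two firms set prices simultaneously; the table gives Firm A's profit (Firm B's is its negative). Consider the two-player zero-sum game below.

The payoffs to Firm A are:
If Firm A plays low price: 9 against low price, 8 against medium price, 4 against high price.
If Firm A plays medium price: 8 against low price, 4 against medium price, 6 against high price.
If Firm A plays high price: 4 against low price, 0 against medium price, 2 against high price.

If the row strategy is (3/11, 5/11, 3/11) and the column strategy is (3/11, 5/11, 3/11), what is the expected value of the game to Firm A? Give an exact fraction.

601/121

Against (3/11, 5/11, 3/11), each row's expected payoff is low price: 79/11; medium price: 62/11; high price: 18/11.
Taking the (3/11, 5/11, 3/11)-weighted average: (3/11)·(79/11) + (5/11)·(62/11) + (3/11)·(18/11) = 601/121.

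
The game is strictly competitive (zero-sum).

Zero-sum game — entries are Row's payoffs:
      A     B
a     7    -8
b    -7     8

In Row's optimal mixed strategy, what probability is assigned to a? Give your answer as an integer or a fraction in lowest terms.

1/2

Row minima are -8 and -7, so Row's maximin is -7; column maxima are 7 and 8, so Column's minimax is 7. These differ, so the equilibrium is in mixed strategies.
Let Row play a with probability p. Column is indifferent when 7p − 7(1−p) = −8p + 8(1−p), giving p = 1/2.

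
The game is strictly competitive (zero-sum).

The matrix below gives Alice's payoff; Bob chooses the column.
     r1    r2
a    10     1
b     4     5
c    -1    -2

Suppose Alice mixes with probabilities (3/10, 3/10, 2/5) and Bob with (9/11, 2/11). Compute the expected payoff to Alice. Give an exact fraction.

181/55

Against (9/11, 2/11), each row's expected payoff is a: 92/11; b: 46/11; c: -13/11.
Taking the (3/10, 3/10, 2/5)-weighted average: (3/10)·(92/11) + (3/10)·(46/11) + (2/5)·(-13/11) = 181/55.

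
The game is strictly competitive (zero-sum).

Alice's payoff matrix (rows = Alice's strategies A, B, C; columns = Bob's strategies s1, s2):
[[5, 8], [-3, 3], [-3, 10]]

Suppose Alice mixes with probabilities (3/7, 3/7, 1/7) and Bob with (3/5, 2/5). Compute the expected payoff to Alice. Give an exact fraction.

19/7

Against (3/5, 2/5), each row's expected payoff is A: 31/5; B: -3/5; C: 11/5.
Taking the (3/7, 3/7, 1/7)-weighted average: (3/7)·(31/5) + (3/7)·(-3/5) + (1/7)·(11/5) = 19/7.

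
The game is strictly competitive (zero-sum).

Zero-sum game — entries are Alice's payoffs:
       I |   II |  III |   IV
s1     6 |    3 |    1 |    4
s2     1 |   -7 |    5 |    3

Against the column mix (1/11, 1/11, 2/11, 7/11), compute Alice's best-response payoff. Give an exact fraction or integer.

s1: (6)·(1/11) + (3)·(1/11) + (1)·(2/11) + (4)·(7/11) = 39/11.
s2: (1)·(1/11) + (-7)·(1/11) + (5)·(2/11) + (3)·(7/11) = 25/11.
The best pure response is s1 with expected payoff 39/11.

39/11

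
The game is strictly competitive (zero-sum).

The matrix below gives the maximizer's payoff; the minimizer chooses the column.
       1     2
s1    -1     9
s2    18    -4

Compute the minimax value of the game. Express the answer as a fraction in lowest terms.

79/16

Row minima are -1 and -4, so the maximizer's maximin is -1; column maxima are 18 and 9, so the minimizer's minimax is 9. These differ, so the equilibrium is in mixed strategies.
Let the maximizer play s1 with probability p. The minimizer is indifferent when −p + 18(1−p) = 9p − 4(1−p), giving p = 11/16.
Let the minimizer play 1 with probability q. The maximizer is indifferent when −q + 9(1−q) = 18q − 4(1−q), giving q = 13/32.
The value is -1·(13/32) + (9)·(19/32) = 79/16.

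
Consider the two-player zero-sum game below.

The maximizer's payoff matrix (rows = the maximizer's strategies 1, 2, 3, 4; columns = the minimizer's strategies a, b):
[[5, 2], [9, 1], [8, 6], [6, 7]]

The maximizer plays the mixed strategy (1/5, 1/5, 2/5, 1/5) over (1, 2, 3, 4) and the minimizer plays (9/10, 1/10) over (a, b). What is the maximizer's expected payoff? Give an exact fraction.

Against (9/10, 1/10), each row's expected payoff is 1: 47/10; 2: 41/5; 3: 39/5; 4: 61/10.
Taking the (1/5, 1/5, 2/5, 1/5)-weighted average: (1/5)·(47/10) + (1/5)·(41/5) + (2/5)·(39/5) + (1/5)·(61/10) = 173/25.

173/25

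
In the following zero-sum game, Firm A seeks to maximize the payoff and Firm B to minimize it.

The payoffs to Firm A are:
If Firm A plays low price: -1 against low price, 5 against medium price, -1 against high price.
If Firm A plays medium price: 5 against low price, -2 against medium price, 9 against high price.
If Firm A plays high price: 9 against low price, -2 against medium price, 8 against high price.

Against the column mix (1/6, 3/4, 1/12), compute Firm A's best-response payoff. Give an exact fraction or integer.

7/2

low price: (-1)·(1/6) + (5)·(3/4) + (-1)·(1/12) = 7/2.
medium price: (5)·(1/6) + (-2)·(3/4) + (9)·(1/12) = 1/12.
high price: (9)·(1/6) + (-2)·(3/4) + (8)·(1/12) = 2/3.
The best pure response is low price with expected payoff 7/2.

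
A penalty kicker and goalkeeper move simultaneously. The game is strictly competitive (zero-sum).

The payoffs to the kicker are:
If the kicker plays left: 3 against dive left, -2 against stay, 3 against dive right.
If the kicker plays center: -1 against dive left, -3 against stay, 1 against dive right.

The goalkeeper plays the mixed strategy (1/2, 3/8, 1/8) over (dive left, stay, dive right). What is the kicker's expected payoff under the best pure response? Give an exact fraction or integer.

left: (3)·(1/2) + (-2)·(3/8) + (3)·(1/8) = 9/8.
center: (-1)·(1/2) + (-3)·(3/8) + (1)·(1/8) = -3/2.
The best pure response is left with expected payoff 9/8.

9/8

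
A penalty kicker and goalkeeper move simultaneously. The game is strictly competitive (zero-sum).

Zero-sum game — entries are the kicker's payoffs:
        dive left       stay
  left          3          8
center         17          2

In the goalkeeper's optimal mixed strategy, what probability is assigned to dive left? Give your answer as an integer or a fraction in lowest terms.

3/10

Row minima are 3 and 2, so the kicker's maximin is 3; column maxima are 17 and 8, so the goalkeeper's minimax is 8. These differ, so the equilibrium is in mixed strategies.
Let the goalkeeper play dive left with probability q. The kicker is indifferent when 3q + 8(1−q) = 17q + 2(1−q), giving q = 3/10.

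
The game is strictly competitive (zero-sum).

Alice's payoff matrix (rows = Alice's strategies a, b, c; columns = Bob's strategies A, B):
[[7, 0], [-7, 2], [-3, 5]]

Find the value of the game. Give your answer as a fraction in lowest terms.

7/3

Row b is strictly dominated by row c, so Alice never plays it.
The remaining 2×2 game on (a, c) × (A, B) has no saddle point. Let Alice play a with probability p; indifference gives 7p − 3(1−p) = 5(1−p), so p = 8/15.
Similarly Bob's optimal q on A is 1/3, and the value is 7·(1/3) + (0)·(2/3) = 7/3.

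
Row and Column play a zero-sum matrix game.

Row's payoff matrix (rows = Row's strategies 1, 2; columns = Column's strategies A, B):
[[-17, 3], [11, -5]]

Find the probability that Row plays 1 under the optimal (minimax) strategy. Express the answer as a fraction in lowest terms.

Row minima are -17 and -5, so Row's maximin is -5; column maxima are 11 and 3, so Column's minimax is 3. These differ, so the equilibrium is in mixed strategies.
Let Row play 1 with probability p. Column is indifferent when −17p + 11(1−p) = 3p − 5(1−p), giving p = 4/9.

4/9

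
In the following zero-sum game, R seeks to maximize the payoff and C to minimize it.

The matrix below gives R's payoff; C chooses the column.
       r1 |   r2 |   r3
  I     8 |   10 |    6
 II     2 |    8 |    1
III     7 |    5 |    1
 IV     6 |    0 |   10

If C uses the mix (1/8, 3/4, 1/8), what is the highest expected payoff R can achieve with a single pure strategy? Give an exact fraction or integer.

37/4

I: (8)·(1/8) + (10)·(3/4) + (6)·(1/8) = 37/4.
II: (2)·(1/8) + (8)·(3/4) + (1)·(1/8) = 51/8.
III: (7)·(1/8) + (5)·(3/4) + (1)·(1/8) = 19/4.
IV: (6)·(1/8) + (0)·(3/4) + (10)·(1/8) = 2.
The best pure response is I with expected payoff 37/4.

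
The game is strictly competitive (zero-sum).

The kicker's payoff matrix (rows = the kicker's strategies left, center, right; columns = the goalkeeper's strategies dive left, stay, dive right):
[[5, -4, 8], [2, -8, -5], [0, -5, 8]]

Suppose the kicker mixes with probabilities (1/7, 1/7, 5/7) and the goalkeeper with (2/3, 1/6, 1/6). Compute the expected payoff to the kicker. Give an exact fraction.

17/21

Against (2/3, 1/6, 1/6), each row's expected payoff is left: 4; center: -5/6; right: 1/2.
Taking the (1/7, 1/7, 5/7)-weighted average: (1/7)·(4) + (1/7)·(-5/6) + (5/7)·(1/2) = 17/21.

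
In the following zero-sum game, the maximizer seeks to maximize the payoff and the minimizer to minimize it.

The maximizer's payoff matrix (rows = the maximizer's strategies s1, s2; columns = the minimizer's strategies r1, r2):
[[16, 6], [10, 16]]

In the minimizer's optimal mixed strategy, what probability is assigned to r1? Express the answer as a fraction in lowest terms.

5/8

Row minima are 6 and 10, so the maximizer's maximin is 10; column maxima are 16 and 16, so the minimizer's minimax is 16. These differ, so the equilibrium is in mixed strategies.
Let the minimizer play r1 with probability q. The maximizer is indifferent when 16q + 6(1−q) = 10q + 16(1−q), giving q = 5/8.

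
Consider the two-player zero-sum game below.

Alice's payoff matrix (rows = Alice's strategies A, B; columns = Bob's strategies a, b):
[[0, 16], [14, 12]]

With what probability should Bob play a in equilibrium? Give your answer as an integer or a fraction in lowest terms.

Row minima are 0 and 12, so Alice's maximin is 12; column maxima are 14 and 16, so Bob's minimax is 14. These differ, so the equilibrium is in mixed strategies.
Let Bob play a with probability q. Alice is indifferent when 16(1−q) = 14q + 12(1−q), giving q = 2/9.

2/9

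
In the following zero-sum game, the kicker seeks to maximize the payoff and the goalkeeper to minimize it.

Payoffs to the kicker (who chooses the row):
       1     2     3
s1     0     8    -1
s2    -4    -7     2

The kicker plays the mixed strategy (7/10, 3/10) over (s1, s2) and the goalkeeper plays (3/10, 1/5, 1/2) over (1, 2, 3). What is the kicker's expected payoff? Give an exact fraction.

29/100

Against (3/10, 1/5, 1/2), each row's expected payoff is s1: 11/10; s2: -8/5.
Taking the (7/10, 3/10)-weighted average: (7/10)·(11/10) + (3/10)·(-8/5) = 29/100.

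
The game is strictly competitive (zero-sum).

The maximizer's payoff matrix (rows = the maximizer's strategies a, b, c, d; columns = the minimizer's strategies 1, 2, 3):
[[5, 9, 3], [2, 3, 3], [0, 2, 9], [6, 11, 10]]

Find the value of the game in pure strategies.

Row minima: 3, 2, 0, 6 → the maximizer's maximin is 6.
Column maxima: 6, 11, 10 → the minimizer's minimax is 6.
They coincide at (d, 1), so the value is 6.

6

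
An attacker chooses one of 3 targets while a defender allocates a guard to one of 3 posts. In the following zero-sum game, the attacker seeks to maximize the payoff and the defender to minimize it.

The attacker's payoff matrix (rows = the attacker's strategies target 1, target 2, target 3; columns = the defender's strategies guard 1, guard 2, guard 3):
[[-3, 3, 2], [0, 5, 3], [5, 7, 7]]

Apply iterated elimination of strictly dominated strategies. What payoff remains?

Row target 1 is strictly dominated by row target 2 (0>-3, 5>3, 3>2); eliminate target 1.
Column guard 2 is strictly dominated by guard 1 for the defender (0<5, 5<7); eliminate guard 2.
Row target 2 is strictly dominated by row target 3 (5>0, 7>3); eliminate target 2.
Column guard 3 is strictly dominated by guard 1 for the defender (5<7); eliminate guard 3.
Only (target 3, guard 1) remains, with payoff 5.

5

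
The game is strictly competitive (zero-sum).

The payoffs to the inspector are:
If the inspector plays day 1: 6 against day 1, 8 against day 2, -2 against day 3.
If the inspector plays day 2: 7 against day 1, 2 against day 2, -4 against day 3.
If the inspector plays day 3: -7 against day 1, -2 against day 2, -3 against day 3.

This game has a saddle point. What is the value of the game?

Row minima: -2, -4, -7 → the inspector's maximin is -2.
Column maxima: 7, 8, -2 → the inspectee's minimax is -2.
They coincide at (day 1, day 3), so the value is -2.

-2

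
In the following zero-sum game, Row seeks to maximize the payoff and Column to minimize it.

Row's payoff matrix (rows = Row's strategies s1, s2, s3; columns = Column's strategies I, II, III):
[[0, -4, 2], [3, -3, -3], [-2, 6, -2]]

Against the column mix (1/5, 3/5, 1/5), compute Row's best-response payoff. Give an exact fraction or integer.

s1: (0)·(1/5) + (-4)·(3/5) + (2)·(1/5) = -2.
s2: (3)·(1/5) + (-3)·(3/5) + (-3)·(1/5) = -9/5.
s3: (-2)·(1/5) + (6)·(3/5) + (-2)·(1/5) = 14/5.
The best pure response is s3 with expected payoff 14/5.

14/5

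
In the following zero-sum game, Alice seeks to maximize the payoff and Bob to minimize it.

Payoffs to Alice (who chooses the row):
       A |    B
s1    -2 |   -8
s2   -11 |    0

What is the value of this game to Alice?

Row minima are -8 and -11, so Alice's maximin is -8; column maxima are -2 and 0, so Bob's minimax is -2. These differ, so the equilibrium is in mixed strategies.
Let Alice play s1 with probability p. Bob is indifferent when −2p − 11(1−p) = −8p, giving p = 11/17.
Let Bob play A with probability q. Alice is indifferent when −2q − 8(1−q) = −11q, giving q = 8/17.
The value is -2·(8/17) + (-8)·(9/17) = -88/17.

-88/17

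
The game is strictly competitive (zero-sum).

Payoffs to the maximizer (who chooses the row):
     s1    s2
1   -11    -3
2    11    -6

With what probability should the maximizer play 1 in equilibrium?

17/25

Row minima are -11 and -6, so the maximizer's maximin is -6; column maxima are 11 and -3, so the minimizer's minimax is -3. These differ, so the equilibrium is in mixed strategies.
Let the maximizer play 1 with probability p. The minimizer is indifferent when −11p + 11(1−p) = −3p − 6(1−p), giving p = 17/25.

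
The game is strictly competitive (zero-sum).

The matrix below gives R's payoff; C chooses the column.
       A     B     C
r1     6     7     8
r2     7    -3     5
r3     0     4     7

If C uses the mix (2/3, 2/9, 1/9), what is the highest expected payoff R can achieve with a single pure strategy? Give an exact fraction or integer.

r1: (6)·(2/3) + (7)·(2/9) + (8)·(1/9) = 58/9.
r2: (7)·(2/3) + (-3)·(2/9) + (5)·(1/9) = 41/9.
r3: (0)·(2/3) + (4)·(2/9) + (7)·(1/9) = 5/3.
The best pure response is r1 with expected payoff 58/9.

58/9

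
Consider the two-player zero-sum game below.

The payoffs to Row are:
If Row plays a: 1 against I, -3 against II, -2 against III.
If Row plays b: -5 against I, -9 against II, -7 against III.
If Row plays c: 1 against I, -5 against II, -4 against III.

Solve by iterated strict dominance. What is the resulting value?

Row b is strictly dominated by row a (1>-5, -3>-9, -2>-7); eliminate b.
Column I is strictly dominated by II for Column (-3<1, -5<1); eliminate I.
Row c is strictly dominated by row a (-3>-5, -2>-4); eliminate c.
Column III is strictly dominated by II for Column (-3<-2); eliminate III.
Only (a, II) remains, with payoff -3.

-3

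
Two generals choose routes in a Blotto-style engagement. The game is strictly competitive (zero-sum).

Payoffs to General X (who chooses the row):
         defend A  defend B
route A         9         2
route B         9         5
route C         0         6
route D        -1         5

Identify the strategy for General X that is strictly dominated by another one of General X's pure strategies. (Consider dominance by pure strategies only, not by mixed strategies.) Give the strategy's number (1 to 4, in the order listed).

Compare route D with route C: 0 > -1, 6 > 5.
So route C strictly dominates route D for General X; route D is strictly dominated.

4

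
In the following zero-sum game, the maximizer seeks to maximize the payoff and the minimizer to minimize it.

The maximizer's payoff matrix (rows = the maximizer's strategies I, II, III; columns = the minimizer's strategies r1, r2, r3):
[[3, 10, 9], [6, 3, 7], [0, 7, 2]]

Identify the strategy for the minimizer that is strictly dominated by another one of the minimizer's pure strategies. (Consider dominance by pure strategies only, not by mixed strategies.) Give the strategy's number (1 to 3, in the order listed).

3

The minimizer prefers columns that give the maximizer less. Compare r3 with r1: 3 < 9, 6 < 7, 0 < 2.
So r1 strictly dominates r3 for the minimizer; r3 is strictly dominated.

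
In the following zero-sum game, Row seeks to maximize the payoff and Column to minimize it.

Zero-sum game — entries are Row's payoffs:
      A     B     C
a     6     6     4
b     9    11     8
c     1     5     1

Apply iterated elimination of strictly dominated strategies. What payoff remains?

8

Row a is strictly dominated by row b (9>6, 11>6, 8>4); eliminate a.
Row c is strictly dominated by row b (9>1, 11>5, 8>1); eliminate c.
Column A is strictly dominated by C for Column (8<9); eliminate A.
Column B is strictly dominated by C for Column (8<11); eliminate B.
Only (b, C) remains, with payoff 8.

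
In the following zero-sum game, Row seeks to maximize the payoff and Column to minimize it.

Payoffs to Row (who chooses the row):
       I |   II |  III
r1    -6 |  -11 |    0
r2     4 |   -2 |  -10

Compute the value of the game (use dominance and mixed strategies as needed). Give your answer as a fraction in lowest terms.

-110/19

Column I is strictly dominated by II for Column (it gives Row more in every row).
The remaining 2×2 game on (r1, r2) × (II, III) has no saddle point. Let Row play r1 with probability p; indifference gives −11p − 2(1−p) = −10(1−p), so p = 8/19.
Similarly Column's optimal q on II is 10/19, and the value is -11·(10/19) + (0)·(9/19) = -110/19.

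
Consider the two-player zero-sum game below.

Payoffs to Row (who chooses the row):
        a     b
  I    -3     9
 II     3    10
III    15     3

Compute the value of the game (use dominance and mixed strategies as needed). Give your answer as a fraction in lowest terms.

Row I is strictly dominated by row II, so Row never plays it.
The remaining 2×2 game on (II, III) × (a, b) has no saddle point. Let Row play II with probability p; indifference gives 3p + 15(1−p) = 10p + 3(1−p), so p = 12/19.
Similarly Column's optimal q on a is 7/19, and the value is 3·(7/19) + (10)·(12/19) = 141/19.

141/19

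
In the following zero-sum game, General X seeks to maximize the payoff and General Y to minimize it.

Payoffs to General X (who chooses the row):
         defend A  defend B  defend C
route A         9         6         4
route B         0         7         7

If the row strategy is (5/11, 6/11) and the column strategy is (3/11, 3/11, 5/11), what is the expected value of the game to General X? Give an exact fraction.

Against (3/11, 3/11, 5/11), each row's expected payoff is route A: 65/11; route B: 56/11.
Taking the (5/11, 6/11)-weighted average: (5/11)·(65/11) + (6/11)·(56/11) = 661/121.

661/121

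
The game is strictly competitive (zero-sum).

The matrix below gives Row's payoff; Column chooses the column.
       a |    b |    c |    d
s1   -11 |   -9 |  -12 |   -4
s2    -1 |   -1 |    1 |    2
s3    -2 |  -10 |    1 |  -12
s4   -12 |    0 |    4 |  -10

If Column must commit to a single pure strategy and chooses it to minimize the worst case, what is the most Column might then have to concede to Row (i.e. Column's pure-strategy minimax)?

The worst case (largest entry) in each column is a: -1, b: 0, c: 4, d: 2.
The best (smallest) of these is -1.

-1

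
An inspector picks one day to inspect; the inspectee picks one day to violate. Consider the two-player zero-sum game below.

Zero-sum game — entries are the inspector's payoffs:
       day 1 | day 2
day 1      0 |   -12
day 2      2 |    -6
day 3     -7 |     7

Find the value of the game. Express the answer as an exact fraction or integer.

-14/11

Row day 1 is strictly dominated by row day 2, so the inspector never plays it.
The remaining 2×2 game on (day 2, day 3) × (day 1, day 2) has no saddle point. Let the inspector play day 2 with probability p; indifference gives 2p − 7(1−p) = −6p + 7(1−p), so p = 7/11.
Similarly the inspectee's optimal q on day 1 is 13/22, and the value is 2·(13/22) + (-6)·(9/22) = -14/11.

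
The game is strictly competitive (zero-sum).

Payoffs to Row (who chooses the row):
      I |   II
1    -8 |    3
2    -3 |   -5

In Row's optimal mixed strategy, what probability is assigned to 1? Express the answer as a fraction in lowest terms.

2/13

Row minima are -8 and -5, so Row's maximin is -5; column maxima are -3 and 3, so Column's minimax is -3. These differ, so the equilibrium is in mixed strategies.
Let Row play 1 with probability p. Column is indifferent when −8p − 3(1−p) = 3p − 5(1−p), giving p = 2/13.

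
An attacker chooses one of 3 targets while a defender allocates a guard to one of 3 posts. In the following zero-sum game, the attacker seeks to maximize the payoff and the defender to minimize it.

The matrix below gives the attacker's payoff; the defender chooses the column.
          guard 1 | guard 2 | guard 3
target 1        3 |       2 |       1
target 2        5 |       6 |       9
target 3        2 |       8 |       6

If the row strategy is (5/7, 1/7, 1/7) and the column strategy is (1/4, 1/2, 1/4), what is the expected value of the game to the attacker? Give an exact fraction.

Against (1/4, 1/2, 1/4), each row's expected payoff is target 1: 2; target 2: 13/2; target 3: 6.
Taking the (5/7, 1/7, 1/7)-weighted average: (5/7)·(2) + (1/7)·(13/2) + (1/7)·(6) = 45/14.

45/14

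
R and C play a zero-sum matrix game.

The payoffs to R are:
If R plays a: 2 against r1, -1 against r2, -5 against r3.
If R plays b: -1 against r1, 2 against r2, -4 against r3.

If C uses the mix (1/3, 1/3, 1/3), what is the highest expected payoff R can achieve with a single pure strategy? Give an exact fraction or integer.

a: (2)·(1/3) + (-1)·(1/3) + (-5)·(1/3) = -4/3.
b: (-1)·(1/3) + (2)·(1/3) + (-4)·(1/3) = -1.
The best pure response is b with expected payoff -1.

-1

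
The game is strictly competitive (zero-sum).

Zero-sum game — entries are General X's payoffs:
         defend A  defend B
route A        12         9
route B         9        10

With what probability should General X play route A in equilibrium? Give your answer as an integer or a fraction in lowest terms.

Row minima are 9 and 9, so General X's maximin is 9; column maxima are 12 and 10, so General Y's minimax is 10. These differ, so the equilibrium is in mixed strategies.
Let General X play route A with probability p. General Y is indifferent when 12p + 9(1−p) = 9p + 10(1−p), giving p = 1/4.

1/4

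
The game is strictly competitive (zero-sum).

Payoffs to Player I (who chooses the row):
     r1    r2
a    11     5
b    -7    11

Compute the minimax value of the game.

Row minima are 5 and -7, so Player I's maximin is 5; column maxima are 11 and 11, so Player II's minimax is 11. These differ, so the equilibrium is in mixed strategies.
Let Player I play a with probability p. Player II is indifferent when 11p − 7(1−p) = 5p + 11(1−p), giving p = 3/4.
Let Player II play r1 with probability q. Player I is indifferent when 11q + 5(1−q) = −7q + 11(1−q), giving q = 1/4.
The value is 11·(1/4) + (5)·(3/4) = 13/2.

13/2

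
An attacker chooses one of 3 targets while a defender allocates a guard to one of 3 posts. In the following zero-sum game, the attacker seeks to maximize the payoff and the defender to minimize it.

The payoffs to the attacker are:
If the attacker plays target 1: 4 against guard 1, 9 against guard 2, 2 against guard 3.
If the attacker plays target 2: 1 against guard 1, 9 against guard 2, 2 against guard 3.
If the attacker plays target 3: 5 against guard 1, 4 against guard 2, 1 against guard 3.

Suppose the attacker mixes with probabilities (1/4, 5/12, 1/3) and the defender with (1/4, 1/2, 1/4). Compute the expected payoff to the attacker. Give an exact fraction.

233/48

Against (1/4, 1/2, 1/4), each row's expected payoff is target 1: 6; target 2: 21/4; target 3: 7/2.
Taking the (1/4, 5/12, 1/3)-weighted average: (1/4)·(6) + (5/12)·(21/4) + (1/3)·(7/2) = 233/48.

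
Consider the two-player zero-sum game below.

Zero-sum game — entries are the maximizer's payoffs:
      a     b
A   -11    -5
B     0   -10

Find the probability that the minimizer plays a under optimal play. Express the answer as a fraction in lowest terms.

Row minima are -11 and -10, so the maximizer's maximin is -10; column maxima are 0 and -5, so the minimizer's minimax is -5. These differ, so the equilibrium is in mixed strategies.
Let the minimizer play a with probability q. The maximizer is indifferent when −11q − 5(1−q) = −10(1−q), giving q = 5/16.

5/16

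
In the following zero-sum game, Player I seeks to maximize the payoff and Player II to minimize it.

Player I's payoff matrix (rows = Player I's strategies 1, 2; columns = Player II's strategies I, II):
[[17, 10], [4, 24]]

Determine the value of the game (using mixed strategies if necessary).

368/27

Row minima are 10 and 4, so Player I's maximin is 10; column maxima are 17 and 24, so Player II's minimax is 17. These differ, so the equilibrium is in mixed strategies.
Let Player I play 1 with probability p. Player II is indifferent when 17p + 4(1−p) = 10p + 24(1−p), giving p = 20/27.
Let Player II play I with probability q. Player I is indifferent when 17q + 10(1−q) = 4q + 24(1−q), giving q = 14/27.
The value is 17·(14/27) + (10)·(13/27) = 368/27.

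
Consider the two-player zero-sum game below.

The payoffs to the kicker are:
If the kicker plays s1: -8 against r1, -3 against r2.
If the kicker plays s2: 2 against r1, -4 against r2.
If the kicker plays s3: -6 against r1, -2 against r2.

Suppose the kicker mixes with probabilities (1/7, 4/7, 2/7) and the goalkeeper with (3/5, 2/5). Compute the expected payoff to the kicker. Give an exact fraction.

Against (3/5, 2/5), each row's expected payoff is s1: -6; s2: -2/5; s3: -22/5.
Taking the (1/7, 4/7, 2/7)-weighted average: (1/7)·(-6) + (4/7)·(-2/5) + (2/7)·(-22/5) = -82/35.

-82/35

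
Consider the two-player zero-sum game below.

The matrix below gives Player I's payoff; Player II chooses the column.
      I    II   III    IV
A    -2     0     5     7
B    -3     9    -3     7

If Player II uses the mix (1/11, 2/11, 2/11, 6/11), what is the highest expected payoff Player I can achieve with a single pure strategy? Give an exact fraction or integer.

A: (-2)·(1/11) + (0)·(2/11) + (5)·(2/11) + (7)·(6/11) = 50/11.
B: (-3)·(1/11) + (9)·(2/11) + (-3)·(2/11) + (7)·(6/11) = 51/11.
The best pure response is B with expected payoff 51/11.

51/11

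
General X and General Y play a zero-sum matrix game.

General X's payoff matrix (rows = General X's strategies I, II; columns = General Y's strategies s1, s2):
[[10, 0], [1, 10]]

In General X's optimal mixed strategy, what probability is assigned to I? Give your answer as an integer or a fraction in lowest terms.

Row minima are 0 and 1, so General X's maximin is 1; column maxima are 10 and 10, so General Y's minimax is 10. These differ, so the equilibrium is in mixed strategies.
Let General X play I with probability p. General Y is indifferent when 10p + (1−p) = 10(1−p), giving p = 9/19.

9/19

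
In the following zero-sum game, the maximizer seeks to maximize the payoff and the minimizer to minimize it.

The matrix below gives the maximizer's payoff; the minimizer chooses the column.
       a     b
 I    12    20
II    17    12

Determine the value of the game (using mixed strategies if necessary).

Row minima are 12 and 12, so the maximizer's maximin is 12; column maxima are 17 and 20, so the minimizer's minimax is 17. These differ, so the equilibrium is in mixed strategies.
Let the maximizer play I with probability p. The minimizer is indifferent when 12p + 17(1−p) = 20p + 12(1−p), giving p = 5/13.
Let the minimizer play a with probability q. The maximizer is indifferent when 12q + 20(1−q) = 17q + 12(1−q), giving q = 8/13.
The value is 12·(8/13) + (20)·(5/13) = 196/13.

196/13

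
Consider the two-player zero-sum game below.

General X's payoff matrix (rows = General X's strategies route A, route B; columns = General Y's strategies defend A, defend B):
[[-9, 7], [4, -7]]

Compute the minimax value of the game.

-35/27

Row minima are -9 and -7, so General X's maximin is -7; column maxima are 4 and 7, so General Y's minimax is 4. These differ, so the equilibrium is in mixed strategies.
Let General X play route A with probability p. General Y is indifferent when −9p + 4(1−p) = 7p − 7(1−p), giving p = 11/27.
Let General Y play defend A with probability q. General X is indifferent when −9q + 7(1−q) = 4q − 7(1−q), giving q = 14/27.
The value is -9·(14/27) + (7)·(13/27) = -35/27.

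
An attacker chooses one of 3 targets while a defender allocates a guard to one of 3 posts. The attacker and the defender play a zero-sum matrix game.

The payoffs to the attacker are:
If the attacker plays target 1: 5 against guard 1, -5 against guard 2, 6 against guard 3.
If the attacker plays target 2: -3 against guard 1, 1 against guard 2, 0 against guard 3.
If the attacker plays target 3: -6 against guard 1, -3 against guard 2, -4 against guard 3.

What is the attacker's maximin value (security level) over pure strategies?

-3

The worst-case payoff for each row is target 1: -5, target 2: -3, target 3: -6.
The best of these is -3.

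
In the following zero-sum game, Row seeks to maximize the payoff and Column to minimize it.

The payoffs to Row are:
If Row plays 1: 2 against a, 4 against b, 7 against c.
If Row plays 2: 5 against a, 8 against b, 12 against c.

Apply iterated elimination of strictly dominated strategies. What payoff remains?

Row 1 is strictly dominated by row 2 (5>2, 8>4, 12>7); eliminate 1.
Column c is strictly dominated by a for Column (5<12); eliminate c.
Column b is strictly dominated by a for Column (5<8); eliminate b.
Only (2, a) remains, with payoff 5.

5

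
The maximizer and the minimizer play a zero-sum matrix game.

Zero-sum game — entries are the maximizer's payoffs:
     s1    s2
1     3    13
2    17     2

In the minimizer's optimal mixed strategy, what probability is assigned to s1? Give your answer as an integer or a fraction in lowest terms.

11/25

Row minima are 3 and 2, so the maximizer's maximin is 3; column maxima are 17 and 13, so the minimizer's minimax is 13. These differ, so the equilibrium is in mixed strategies.
Let the minimizer play s1 with probability q. The maximizer is indifferent when 3q + 13(1−q) = 17q + 2(1−q), giving q = 11/25.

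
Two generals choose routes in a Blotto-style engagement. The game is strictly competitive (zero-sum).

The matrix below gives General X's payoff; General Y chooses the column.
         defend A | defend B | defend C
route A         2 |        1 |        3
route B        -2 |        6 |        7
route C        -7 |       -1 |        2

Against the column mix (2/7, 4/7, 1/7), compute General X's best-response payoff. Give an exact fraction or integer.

route A: (2)·(2/7) + (1)·(4/7) + (3)·(1/7) = 11/7.
route B: (-2)·(2/7) + (6)·(4/7) + (7)·(1/7) = 27/7.
route C: (-7)·(2/7) + (-1)·(4/7) + (2)·(1/7) = -16/7.
The best pure response is route B with expected payoff 27/7.

27/7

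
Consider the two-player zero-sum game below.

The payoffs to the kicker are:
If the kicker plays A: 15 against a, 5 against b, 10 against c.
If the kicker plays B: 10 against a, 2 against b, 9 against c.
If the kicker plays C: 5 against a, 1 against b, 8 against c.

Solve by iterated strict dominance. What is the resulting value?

Column c is strictly dominated by b for the goalkeeper (5<10, 2<9, 1<8); eliminate c.
Row B is strictly dominated by row A (15>10, 5>2); eliminate B.
Column a is strictly dominated by b for the goalkeeper (5<15, 1<5); eliminate a.
Row C is strictly dominated by row A (5>1); eliminate C.
Only (A, b) remains, with payoff 5.

5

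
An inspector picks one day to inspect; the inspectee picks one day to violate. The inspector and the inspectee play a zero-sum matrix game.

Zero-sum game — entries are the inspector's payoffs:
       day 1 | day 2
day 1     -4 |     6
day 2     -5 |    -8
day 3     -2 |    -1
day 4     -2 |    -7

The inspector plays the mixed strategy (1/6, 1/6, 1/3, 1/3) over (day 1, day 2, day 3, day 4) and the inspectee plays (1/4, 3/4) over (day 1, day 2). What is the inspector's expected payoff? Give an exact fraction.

Against (1/4, 3/4), each row's expected payoff is day 1: 7/2; day 2: -29/4; day 3: -5/4; day 4: -23/4.
Taking the (1/6, 1/6, 1/3, 1/3)-weighted average: (1/6)·(7/2) + (1/6)·(-29/4) + (1/3)·(-5/4) + (1/3)·(-23/4) = -71/24.

-71/24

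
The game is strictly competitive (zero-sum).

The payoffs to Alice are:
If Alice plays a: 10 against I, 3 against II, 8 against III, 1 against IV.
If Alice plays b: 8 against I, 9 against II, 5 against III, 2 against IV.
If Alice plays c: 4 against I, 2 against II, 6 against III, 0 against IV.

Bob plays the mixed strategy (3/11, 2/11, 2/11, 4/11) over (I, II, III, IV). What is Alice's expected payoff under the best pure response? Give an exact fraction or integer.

a: (10)·(3/11) + (3)·(2/11) + (8)·(2/11) + (1)·(4/11) = 56/11.
b: (8)·(3/11) + (9)·(2/11) + (5)·(2/11) + (2)·(4/11) = 60/11.
c: (4)·(3/11) + (2)·(2/11) + (6)·(2/11) + (0)·(4/11) = 28/11.
The best pure response is b with expected payoff 60/11.

60/11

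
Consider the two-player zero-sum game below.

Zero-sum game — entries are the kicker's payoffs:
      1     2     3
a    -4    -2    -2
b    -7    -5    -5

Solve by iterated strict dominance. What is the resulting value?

-4

Column 2 is strictly dominated by 1 for the goalkeeper (-4<-2, -7<-5); eliminate 2.
Row b is strictly dominated by row a (-4>-7, -2>-5); eliminate b.
Column 3 is strictly dominated by 1 for the goalkeeper (-4<-2); eliminate 3.
Only (a, 1) remains, with payoff -4.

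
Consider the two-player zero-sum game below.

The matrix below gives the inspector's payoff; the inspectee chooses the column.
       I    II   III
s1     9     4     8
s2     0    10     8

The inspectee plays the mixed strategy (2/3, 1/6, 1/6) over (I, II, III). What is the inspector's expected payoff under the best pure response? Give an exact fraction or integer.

8

s1: (9)·(2/3) + (4)·(1/6) + (8)·(1/6) = 8.
s2: (0)·(2/3) + (10)·(1/6) + (8)·(1/6) = 3.
The best pure response is s1 with expected payoff 8.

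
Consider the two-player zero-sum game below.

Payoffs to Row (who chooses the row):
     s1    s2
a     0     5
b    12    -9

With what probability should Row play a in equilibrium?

21/26

Row minima are 0 and -9, so Row's maximin is 0; column maxima are 12 and 5, so Column's minimax is 5. These differ, so the equilibrium is in mixed strategies.
Let Row play a with probability p. Column is indifferent when 12(1−p) = 5p − 9(1−p), giving p = 21/26.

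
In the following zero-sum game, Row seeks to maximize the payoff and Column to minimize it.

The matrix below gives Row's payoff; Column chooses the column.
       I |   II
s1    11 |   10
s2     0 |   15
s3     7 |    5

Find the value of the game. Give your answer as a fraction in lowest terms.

165/16

Row s3 is strictly dominated by row s1, so Row never plays it.
The remaining 2×2 game on (s1, s2) × (I, II) has no saddle point. Let Row play s1 with probability p; indifference gives 11p = 10p + 15(1−p), so p = 15/16.
Similarly Column's optimal q on I is 5/16, and the value is 11·(5/16) + (10)·(11/16) = 165/16.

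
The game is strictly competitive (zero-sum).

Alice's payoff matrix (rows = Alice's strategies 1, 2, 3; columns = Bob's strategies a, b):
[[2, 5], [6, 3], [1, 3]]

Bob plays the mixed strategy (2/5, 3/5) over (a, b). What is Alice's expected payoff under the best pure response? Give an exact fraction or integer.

21/5

1: (2)·(2/5) + (5)·(3/5) = 19/5.
2: (6)·(2/5) + (3)·(3/5) = 21/5.
3: (1)·(2/5) + (3)·(3/5) = 11/5.
The best pure response is 2 with expected payoff 21/5.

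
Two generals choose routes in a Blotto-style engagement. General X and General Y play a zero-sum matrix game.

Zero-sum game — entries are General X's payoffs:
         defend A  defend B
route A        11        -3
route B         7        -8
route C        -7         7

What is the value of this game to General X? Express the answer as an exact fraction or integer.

Row route B is strictly dominated by row route A, so General X never plays it.
The remaining 2×2 game on (route A, route C) × (defend A, defend B) has no saddle point. Let General X play route A with probability p; indifference gives 11p − 7(1−p) = −3p + 7(1−p), so p = 1/2.
Similarly General Y's optimal q on defend A is 5/14, and the value is 11·(5/14) + (-3)·(9/14) = 2.

2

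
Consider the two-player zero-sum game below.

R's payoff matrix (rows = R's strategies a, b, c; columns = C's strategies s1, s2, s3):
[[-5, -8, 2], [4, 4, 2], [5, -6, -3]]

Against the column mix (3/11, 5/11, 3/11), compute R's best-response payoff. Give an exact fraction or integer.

38/11

a: (-5)·(3/11) + (-8)·(5/11) + (2)·(3/11) = -49/11.
b: (4)·(3/11) + (4)·(5/11) + (2)·(3/11) = 38/11.
c: (5)·(3/11) + (-6)·(5/11) + (-3)·(3/11) = -24/11.
The best pure response is b with expected payoff 38/11.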